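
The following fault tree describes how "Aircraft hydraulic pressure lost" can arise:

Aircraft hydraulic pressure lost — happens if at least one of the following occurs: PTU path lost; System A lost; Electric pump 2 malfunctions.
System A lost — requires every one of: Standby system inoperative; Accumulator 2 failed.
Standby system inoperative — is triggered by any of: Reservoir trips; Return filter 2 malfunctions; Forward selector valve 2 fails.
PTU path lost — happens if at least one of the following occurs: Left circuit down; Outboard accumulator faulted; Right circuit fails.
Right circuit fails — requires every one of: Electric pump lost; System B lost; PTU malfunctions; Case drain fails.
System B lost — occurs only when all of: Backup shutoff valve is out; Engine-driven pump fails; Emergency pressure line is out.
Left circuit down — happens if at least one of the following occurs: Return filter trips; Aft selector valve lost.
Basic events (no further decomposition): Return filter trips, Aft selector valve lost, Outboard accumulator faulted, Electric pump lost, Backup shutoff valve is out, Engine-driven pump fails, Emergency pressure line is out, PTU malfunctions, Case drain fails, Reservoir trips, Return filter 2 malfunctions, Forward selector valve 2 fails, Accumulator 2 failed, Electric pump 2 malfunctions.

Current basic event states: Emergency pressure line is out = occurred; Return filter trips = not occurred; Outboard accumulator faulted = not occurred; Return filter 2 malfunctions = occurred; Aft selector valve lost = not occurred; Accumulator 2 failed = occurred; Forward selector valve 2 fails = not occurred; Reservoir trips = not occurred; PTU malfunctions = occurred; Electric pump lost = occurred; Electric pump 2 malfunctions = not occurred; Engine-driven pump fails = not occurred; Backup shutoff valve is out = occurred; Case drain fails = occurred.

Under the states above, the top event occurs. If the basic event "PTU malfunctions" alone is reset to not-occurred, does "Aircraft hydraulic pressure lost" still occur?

Yes

Counterfactual: set "PTU malfunctions" to not occurred.
Left circuit down [OR]: Return filter trips=not, Aft selector valve lost=not → no input occurs → does not occur.
System B lost [AND]: Backup shutoff valve is out=occurs, Engine-driven pump fails=not, Emergency pressure line is out=occurs → not all inputs occur → does not occur.
Right circuit fails [AND]: Electric pump lost=occurs, System B lost=not, PTU malfunctions=not, Case drain fails=occurs → not all inputs occur → does not occur.
PTU path lost [OR]: Left circuit down=not, Outboard accumulator faulted=not, Right circuit fails=not → no input occurs → does not occur.
Standby system inoperative [OR]: Reservoir trips=not, Return filter 2 malfunctions=occurs, Forward selector valve 2 fails=not → at least one input occurs → occurs.
System A lost [AND]: Standby system inoperative=occurs, Accumulator 2 failed=occurs → all inputs occur → occurs.
Aircraft hydraulic pressure lost [OR]: PTU path lost=not, System A lost=occurs, Electric pump 2 malfunctions=not → at least one input occurs → occurs.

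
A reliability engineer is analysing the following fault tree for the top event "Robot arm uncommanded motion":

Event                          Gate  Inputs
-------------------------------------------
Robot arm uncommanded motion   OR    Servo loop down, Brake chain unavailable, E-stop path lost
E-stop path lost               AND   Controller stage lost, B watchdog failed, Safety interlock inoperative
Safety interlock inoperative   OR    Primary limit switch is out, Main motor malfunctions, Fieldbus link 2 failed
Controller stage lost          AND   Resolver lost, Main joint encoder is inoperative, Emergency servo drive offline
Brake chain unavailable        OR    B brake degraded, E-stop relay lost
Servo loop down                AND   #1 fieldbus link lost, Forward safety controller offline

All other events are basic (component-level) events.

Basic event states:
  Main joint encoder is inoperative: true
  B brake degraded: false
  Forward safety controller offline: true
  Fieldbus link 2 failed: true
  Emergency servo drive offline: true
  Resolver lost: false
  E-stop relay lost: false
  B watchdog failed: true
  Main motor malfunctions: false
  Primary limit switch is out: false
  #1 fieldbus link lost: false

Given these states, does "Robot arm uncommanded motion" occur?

Servo loop down [AND]: #1 fieldbus link lost=not, Forward safety controller offline=occurs → not all inputs occur → does not occur.
Brake chain unavailable [OR]: B brake degraded=not, E-stop relay lost=not → no input occurs → does not occur.
Controller stage lost [AND]: Resolver lost=not, Main joint encoder is inoperative=occurs, Emergency servo drive offline=occurs → not all inputs occur → does not occur.
Safety interlock inoperative [OR]: Primary limit switch is out=not, Main motor malfunctions=not, Fieldbus link 2 failed=occurs → at least one input occurs → occurs.
E-stop path lost [AND]: Controller stage lost=not, B watchdog failed=occurs, Safety interlock inoperative=occurs → not all inputs occur → does not occur.
Robot arm uncommanded motion [OR]: Servo loop down=not, Brake chain unavailable=not, E-stop path lost=not → no input occurs → does not occur.

No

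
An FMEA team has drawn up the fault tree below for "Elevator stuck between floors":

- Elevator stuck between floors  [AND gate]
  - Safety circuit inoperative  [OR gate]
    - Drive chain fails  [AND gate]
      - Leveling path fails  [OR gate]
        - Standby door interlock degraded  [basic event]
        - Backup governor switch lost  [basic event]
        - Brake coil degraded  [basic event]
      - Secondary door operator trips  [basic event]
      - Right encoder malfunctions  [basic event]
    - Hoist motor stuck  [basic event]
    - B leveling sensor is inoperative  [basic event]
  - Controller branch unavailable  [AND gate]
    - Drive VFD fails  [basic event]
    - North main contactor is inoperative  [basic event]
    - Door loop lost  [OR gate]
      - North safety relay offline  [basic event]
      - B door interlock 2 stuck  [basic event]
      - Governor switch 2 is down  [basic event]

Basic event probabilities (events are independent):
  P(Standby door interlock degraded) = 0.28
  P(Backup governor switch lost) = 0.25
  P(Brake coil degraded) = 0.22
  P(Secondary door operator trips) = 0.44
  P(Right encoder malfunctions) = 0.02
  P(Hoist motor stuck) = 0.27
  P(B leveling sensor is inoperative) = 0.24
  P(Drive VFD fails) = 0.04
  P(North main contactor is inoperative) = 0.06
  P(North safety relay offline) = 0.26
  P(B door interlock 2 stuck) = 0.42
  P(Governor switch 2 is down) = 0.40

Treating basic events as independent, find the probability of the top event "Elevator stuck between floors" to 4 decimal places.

P(Leveling path fails) [OR] = 1 − (1−0.28) × (1−0.25) × (1−0.22) = 0.578800
P(Drive chain fails) [AND] = 0.578800 × 0.44 × 0.02 = 0.005093
P(Safety circuit inoperative) [OR] = 1 − (1−0.005093) × (1−0.27) × (1−0.24) = 0.448026
P(Door loop lost) [OR] = 1 − (1−0.26) × (1−0.42) × (1−0.40) = 0.742480
P(Controller branch unavailable) [AND] = 0.04 × 0.06 × 0.742480 = 0.001782
P(Elevator stuck between floors) [AND] = 0.448026 × 0.001782 = 0.000798
Rounded to 4 decimal places: P(Elevator stuck between floors) ≈ 0.0008.

0.0008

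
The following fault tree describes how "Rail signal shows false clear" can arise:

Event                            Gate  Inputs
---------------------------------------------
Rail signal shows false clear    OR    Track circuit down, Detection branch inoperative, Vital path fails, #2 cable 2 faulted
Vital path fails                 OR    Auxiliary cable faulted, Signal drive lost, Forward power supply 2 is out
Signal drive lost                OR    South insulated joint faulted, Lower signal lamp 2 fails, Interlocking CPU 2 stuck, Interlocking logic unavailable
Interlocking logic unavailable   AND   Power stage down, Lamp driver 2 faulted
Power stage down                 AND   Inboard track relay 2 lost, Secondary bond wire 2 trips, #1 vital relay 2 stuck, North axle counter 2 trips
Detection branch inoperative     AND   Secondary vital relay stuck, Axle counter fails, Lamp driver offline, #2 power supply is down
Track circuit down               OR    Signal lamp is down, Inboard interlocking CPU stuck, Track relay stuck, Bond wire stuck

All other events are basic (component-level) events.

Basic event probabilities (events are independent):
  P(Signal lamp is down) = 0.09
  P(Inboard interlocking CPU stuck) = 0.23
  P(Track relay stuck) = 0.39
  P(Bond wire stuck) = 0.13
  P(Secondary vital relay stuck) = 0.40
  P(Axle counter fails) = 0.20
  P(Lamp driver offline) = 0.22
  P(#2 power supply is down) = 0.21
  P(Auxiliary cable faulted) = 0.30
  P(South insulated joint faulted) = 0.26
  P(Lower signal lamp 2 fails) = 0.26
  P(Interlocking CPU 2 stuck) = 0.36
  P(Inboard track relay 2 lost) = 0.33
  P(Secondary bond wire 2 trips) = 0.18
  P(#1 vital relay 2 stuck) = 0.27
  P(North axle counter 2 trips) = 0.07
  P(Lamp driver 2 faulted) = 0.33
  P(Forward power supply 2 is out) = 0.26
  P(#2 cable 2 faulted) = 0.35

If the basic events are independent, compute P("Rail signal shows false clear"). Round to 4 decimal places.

0.9563

P(Track circuit down) [OR] = 1 − (1−0.09) × (1−0.23) × (1−0.39) × (1−0.13) = 0.628139
P(Detection branch inoperative) [AND] = 0.40 × 0.20 × 0.22 × 0.21 = 0.003696
P(Power stage down) [AND] = 0.33 × 0.18 × 0.27 × 0.07 = 0.001123
P(Interlocking logic unavailable) [AND] = 0.001123 × 0.33 = 0.000371
P(Signal drive lost) [OR] = 1 − (1−0.26) × (1−0.26) × (1−0.36) × (1−0.000371) = 0.649666
P(Vital path fails) [OR] = 1 − (1−0.30) × (1−0.649666) × (1−0.26) = 0.818527
P(Rail signal shows false clear) [OR] = 1 − (1−0.628139) × (1−0.003696) × (1−0.818527) × (1−0.35) = 0.956298
Rounded to 4 decimal places: P(Rail signal shows false clear) ≈ 0.9563.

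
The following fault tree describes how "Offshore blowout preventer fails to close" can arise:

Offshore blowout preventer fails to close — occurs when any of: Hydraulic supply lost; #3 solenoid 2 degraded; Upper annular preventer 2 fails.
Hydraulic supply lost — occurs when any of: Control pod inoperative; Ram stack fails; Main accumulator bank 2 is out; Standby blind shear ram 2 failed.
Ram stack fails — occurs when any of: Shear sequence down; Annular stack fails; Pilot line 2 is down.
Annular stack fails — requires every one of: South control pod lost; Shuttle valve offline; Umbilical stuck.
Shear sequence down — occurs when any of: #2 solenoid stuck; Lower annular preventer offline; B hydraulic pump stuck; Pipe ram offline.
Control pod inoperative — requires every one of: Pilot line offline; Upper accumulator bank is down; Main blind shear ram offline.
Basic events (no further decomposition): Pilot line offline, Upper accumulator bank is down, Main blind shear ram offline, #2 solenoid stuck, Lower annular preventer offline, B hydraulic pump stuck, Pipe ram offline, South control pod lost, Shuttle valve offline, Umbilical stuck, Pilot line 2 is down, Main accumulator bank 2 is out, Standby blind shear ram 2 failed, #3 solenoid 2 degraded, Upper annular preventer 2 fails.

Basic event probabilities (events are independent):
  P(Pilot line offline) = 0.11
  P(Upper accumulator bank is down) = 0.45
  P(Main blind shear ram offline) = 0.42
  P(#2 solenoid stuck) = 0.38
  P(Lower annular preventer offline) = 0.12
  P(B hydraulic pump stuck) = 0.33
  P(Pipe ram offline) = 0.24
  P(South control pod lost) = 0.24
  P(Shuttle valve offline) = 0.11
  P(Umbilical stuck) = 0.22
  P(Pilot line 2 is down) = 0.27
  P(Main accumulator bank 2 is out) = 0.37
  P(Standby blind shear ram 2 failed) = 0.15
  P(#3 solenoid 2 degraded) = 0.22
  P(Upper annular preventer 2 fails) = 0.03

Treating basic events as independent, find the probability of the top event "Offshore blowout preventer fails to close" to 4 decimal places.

P(Control pod inoperative) [AND] = 0.11 × 0.45 × 0.42 = 0.020790
P(Shear sequence down) [OR] = 1 − (1−0.38) × (1−0.12) × (1−0.33) × (1−0.24) = 0.722180
P(Annular stack fails) [AND] = 0.24 × 0.11 × 0.22 = 0.005808
P(Ram stack fails) [OR] = 1 − (1−0.722180) × (1−0.005808) × (1−0.27) = 0.798369
P(Hydraulic supply lost) [OR] = 1 − (1−0.020790) × (1−0.798369) × (1−0.37) × (1−0.15) = 0.894271
P(Offshore blowout preventer fails to close) [OR] = 1 − (1−0.894271) × (1−0.22) × (1−0.03) = 0.920005
Rounded to 4 decimal places: P(Offshore blowout preventer fails to close) ≈ 0.9200.

0.9200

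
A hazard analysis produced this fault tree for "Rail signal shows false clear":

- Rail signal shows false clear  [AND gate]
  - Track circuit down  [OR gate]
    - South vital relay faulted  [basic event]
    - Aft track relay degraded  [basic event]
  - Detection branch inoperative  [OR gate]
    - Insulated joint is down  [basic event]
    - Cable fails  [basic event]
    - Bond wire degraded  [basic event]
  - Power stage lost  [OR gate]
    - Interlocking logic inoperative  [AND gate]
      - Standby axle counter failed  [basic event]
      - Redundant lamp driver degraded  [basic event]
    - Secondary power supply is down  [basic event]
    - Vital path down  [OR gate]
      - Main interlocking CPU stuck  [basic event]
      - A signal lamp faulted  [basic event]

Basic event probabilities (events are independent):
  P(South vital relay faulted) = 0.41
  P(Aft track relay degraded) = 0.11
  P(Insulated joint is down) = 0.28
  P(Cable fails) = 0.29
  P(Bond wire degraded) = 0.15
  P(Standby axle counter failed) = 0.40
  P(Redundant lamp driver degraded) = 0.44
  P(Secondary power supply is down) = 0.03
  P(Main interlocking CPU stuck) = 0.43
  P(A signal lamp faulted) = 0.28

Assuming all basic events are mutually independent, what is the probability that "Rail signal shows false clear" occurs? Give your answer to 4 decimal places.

0.1805

P(Track circuit down) [OR] = 1 − (1−0.41) × (1−0.11) = 0.474900
P(Detection branch inoperative) [OR] = 1 − (1−0.28) × (1−0.29) × (1−0.15) = 0.565480
P(Interlocking logic inoperative) [AND] = 0.40 × 0.44 = 0.176000
P(Vital path down) [OR] = 1 − (1−0.43) × (1−0.28) = 0.589600
P(Power stage lost) [OR] = 1 − (1−0.176000) × (1−0.03) × (1−0.589600) = 0.671975
P(Rail signal shows false clear) [AND] = 0.474900 × 0.565480 × 0.671975 = 0.180457
Rounded to 4 decimal places: P(Rail signal shows false clear) ≈ 0.1805.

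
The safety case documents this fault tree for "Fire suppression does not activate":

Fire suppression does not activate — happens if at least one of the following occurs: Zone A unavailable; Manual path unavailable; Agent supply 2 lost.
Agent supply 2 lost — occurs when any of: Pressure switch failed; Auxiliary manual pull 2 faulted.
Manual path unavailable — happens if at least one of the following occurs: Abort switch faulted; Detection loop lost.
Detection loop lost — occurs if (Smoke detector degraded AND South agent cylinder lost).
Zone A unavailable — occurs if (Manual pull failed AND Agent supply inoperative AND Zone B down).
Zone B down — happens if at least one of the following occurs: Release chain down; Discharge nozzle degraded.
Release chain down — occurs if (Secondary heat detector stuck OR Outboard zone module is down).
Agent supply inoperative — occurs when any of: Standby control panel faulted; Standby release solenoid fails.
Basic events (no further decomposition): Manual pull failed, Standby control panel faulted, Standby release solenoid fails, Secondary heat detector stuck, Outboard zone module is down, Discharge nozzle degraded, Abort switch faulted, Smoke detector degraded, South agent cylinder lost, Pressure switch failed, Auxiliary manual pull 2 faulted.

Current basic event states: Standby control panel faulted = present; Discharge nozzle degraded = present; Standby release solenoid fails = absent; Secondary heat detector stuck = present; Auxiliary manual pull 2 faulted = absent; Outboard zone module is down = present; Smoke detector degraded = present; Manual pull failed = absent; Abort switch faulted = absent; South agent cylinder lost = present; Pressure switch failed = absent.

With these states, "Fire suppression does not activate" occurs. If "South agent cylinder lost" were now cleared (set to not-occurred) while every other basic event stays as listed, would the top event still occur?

Counterfactual: set "South agent cylinder lost" to not occurred.
Agent supply inoperative [OR]: Standby control panel faulted=occurs, Standby release solenoid fails=not → at least one input occurs → occurs.
Release chain down [OR]: Secondary heat detector stuck=occurs, Outboard zone module is down=occurs → at least one input occurs → occurs.
Zone B down [OR]: Release chain down=occurs, Discharge nozzle degraded=occurs → at least one input occurs → occurs.
Zone A unavailable [AND]: Manual pull failed=not, Agent supply inoperative=occurs, Zone B down=occurs → not all inputs occur → does not occur.
Detection loop lost [AND]: Smoke detector degraded=occurs, South agent cylinder lost=not → not all inputs occur → does not occur.
Manual path unavailable [OR]: Abort switch faulted=not, Detection loop lost=not → no input occurs → does not occur.
Agent supply 2 lost [OR]: Pressure switch failed=not, Auxiliary manual pull 2 faulted=not → no input occurs → does not occur.
Fire suppression does not activate [OR]: Zone A unavailable=not, Manual path unavailable=not, Agent supply 2 lost=not → no input occurs → does not occur.

No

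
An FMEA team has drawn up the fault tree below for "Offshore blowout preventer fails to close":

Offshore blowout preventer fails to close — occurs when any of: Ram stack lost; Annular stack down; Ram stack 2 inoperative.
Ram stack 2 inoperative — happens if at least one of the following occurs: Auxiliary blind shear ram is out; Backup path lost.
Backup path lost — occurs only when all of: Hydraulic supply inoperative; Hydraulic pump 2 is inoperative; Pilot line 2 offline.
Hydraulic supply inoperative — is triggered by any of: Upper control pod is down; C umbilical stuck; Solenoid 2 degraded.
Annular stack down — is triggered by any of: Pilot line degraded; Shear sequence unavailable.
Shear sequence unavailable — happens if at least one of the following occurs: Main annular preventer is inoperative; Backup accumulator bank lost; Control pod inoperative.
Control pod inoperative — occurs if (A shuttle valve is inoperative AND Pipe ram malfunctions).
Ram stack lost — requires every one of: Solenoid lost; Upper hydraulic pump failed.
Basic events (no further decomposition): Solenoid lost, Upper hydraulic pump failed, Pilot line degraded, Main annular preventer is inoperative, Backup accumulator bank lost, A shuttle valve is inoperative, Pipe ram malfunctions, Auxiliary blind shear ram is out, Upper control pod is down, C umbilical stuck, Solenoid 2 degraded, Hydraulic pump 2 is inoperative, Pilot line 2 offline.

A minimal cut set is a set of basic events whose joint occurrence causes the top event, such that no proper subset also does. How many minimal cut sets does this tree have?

Ram stack lost [AND]: one cut set from each child combined → 1 × 1 = 1 cut set(s).
Control pod inoperative [AND]: one cut set from each child combined → 1 × 1 = 1 cut set(s).
Shear sequence unavailable [OR]: union of children's cut sets → 3 cut set(s).
Annular stack down [OR]: union of children's cut sets → 4 cut set(s).
Hydraulic supply inoperative [OR]: union of children's cut sets → 3 cut set(s).
Backup path lost [AND]: one cut set from each child combined → 3 × 1 × 1 = 3 cut set(s).
Ram stack 2 inoperative [OR]: union of children's cut sets → 4 cut set(s).
Offshore blowout preventer fails to close [OR]: union of children's cut sets → 9 cut set(s).
Minimal cut sets: {Solenoid lost, Upper hydraulic pump failed}; {Pilot line degraded}; {Main annular preventer is inoperative}; {Backup accumulator bank lost}; {A shuttle valve is inoperative, Pipe ram malfunctions}; {Auxiliary blind shear ram is out}; {Hydraulic pump 2 is inoperative, Pilot line 2 offline, Upper control pod is down}; {C umbilical stuck, Hydraulic pump 2 is inoperative, Pilot line 2 offline}; {Hydraulic pump 2 is inoperative, Pilot line 2 offline, Solenoid 2 degraded}.

9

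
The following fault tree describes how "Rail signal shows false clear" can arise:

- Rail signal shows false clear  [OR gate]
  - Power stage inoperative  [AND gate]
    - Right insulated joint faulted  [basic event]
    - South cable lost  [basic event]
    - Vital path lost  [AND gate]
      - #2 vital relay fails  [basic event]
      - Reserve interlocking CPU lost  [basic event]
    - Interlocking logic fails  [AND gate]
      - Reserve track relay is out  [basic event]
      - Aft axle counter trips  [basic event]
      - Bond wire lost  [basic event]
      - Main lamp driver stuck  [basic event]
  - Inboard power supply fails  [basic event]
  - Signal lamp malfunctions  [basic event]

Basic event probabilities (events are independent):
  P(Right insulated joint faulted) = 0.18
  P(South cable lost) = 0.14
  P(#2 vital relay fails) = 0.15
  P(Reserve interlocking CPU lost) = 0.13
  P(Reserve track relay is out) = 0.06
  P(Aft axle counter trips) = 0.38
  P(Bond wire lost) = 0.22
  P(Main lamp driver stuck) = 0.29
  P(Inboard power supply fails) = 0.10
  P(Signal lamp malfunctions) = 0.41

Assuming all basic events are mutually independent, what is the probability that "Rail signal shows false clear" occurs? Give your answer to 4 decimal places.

0.4690

P(Vital path lost) [AND] = 0.15 × 0.13 = 0.019500
P(Interlocking logic fails) [AND] = 0.06 × 0.38 × 0.22 × 0.29 = 0.001455
P(Power stage inoperative) [AND] = 0.18 × 0.14 × 0.019500 × 0.001455 = 0.000001
P(Rail signal shows false clear) [OR] = 1 − (1−0.000001) × (1−0.10) × (1−0.41) = 0.469001
Rounded to 4 decimal places: P(Rail signal shows false clear) ≈ 0.4690.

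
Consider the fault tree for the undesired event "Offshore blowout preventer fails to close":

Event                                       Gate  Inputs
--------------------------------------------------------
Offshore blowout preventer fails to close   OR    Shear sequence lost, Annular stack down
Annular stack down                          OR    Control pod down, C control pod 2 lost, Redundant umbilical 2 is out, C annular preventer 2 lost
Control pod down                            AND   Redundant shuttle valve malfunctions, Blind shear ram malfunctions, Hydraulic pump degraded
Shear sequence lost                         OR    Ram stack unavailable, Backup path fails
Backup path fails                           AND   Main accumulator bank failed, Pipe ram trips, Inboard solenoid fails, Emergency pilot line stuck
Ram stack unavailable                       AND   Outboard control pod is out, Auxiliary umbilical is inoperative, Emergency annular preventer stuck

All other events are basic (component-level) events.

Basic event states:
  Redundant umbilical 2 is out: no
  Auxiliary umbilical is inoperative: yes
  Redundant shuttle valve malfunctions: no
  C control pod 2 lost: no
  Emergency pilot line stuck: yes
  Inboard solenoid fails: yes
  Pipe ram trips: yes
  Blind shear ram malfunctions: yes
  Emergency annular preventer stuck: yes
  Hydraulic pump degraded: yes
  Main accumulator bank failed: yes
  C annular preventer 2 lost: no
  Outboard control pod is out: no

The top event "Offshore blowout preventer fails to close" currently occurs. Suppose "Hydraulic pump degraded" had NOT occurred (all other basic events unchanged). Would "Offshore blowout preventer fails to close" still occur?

Counterfactual: set "Hydraulic pump degraded" to not occurred.
Ram stack unavailable [AND]: Outboard control pod is out=not, Auxiliary umbilical is inoperative=occurs, Emergency annular preventer stuck=occurs → not all inputs occur → does not occur.
Backup path fails [AND]: Main accumulator bank failed=occurs, Pipe ram trips=occurs, Inboard solenoid fails=occurs, Emergency pilot line stuck=occurs → all inputs occur → occurs.
Shear sequence lost [OR]: Ram stack unavailable=not, Backup path fails=occurs → at least one input occurs → occurs.
Control pod down [AND]: Redundant shuttle valve malfunctions=not, Blind shear ram malfunctions=occurs, Hydraulic pump degraded=not → not all inputs occur → does not occur.
Annular stack down [OR]: Control pod down=not, C control pod 2 lost=not, Redundant umbilical 2 is out=not, C annular preventer 2 lost=not → no input occurs → does not occur.
Offshore blowout preventer fails to close [OR]: Shear sequence lost=occurs, Annular stack down=not → at least one input occurs → occurs.

Yes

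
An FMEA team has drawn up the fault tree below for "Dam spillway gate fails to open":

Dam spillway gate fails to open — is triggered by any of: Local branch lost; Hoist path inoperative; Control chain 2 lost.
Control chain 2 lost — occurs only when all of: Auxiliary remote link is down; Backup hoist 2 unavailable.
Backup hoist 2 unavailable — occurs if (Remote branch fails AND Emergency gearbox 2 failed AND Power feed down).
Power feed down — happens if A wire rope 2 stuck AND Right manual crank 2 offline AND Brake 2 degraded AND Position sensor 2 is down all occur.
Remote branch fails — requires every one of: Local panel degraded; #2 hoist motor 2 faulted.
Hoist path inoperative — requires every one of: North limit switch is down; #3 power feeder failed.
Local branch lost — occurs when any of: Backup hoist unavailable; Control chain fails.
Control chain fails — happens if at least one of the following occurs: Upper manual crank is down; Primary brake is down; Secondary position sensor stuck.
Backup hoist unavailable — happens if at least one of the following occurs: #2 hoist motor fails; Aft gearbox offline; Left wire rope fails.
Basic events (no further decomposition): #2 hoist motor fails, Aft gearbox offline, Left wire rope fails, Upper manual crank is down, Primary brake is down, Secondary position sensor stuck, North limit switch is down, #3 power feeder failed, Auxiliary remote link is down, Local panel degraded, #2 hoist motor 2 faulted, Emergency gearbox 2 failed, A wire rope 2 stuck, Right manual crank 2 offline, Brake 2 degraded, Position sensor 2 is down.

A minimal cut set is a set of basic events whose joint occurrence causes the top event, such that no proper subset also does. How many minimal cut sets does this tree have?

Backup hoist unavailable [OR]: union of children's cut sets → 3 cut set(s).
Control chain fails [OR]: union of children's cut sets → 3 cut set(s).
Local branch lost [OR]: union of children's cut sets → 6 cut set(s).
Hoist path inoperative [AND]: one cut set from each child combined → 1 × 1 = 1 cut set(s).
Remote branch fails [AND]: one cut set from each child combined → 1 × 1 = 1 cut set(s).
Power feed down [AND]: one cut set from each child combined → 1 × 1 × 1 × 1 = 1 cut set(s).
Backup hoist 2 unavailable [AND]: one cut set from each child combined → 1 × 1 × 1 = 1 cut set(s).
Control chain 2 lost [AND]: one cut set from each child combined → 1 × 1 = 1 cut set(s).
Dam spillway gate fails to open [OR]: union of children's cut sets → 8 cut set(s).
Minimal cut sets: {#2 hoist motor fails}; {Aft gearbox offline}; {Left wire rope fails}; {Upper manual crank is down}; {Primary brake is down}; {Secondary position sensor stuck}; {#3 power feeder failed, North limit switch is down}; {#2 hoist motor 2 faulted, A wire rope 2 stuck, Auxiliary remote link is down, Brake 2 degraded, Emergency gearbox 2 failed, Local panel degraded, Position sensor 2 is down, Right manual crank 2 offline}.

8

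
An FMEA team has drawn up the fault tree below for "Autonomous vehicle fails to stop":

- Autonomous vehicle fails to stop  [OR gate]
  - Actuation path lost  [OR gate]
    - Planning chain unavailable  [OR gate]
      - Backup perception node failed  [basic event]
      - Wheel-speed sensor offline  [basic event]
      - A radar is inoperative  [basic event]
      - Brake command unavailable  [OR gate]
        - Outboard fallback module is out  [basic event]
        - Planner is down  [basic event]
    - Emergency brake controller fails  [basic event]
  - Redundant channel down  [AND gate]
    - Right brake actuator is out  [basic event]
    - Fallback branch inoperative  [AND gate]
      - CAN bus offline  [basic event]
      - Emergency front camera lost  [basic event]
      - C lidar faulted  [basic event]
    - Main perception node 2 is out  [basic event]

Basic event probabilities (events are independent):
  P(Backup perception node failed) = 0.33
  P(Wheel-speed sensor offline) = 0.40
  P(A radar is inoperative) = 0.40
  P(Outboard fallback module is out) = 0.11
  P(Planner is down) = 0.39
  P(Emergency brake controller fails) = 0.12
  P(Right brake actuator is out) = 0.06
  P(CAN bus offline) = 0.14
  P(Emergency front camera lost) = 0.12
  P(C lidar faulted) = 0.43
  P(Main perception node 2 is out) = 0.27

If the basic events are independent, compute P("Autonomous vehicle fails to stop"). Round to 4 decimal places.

P(Brake command unavailable) [OR] = 1 − (1−0.11) × (1−0.39) = 0.457100
P(Planning chain unavailable) [OR] = 1 − (1−0.33) × (1−0.40) × (1−0.40) × (1−0.457100) = 0.869053
P(Actuation path lost) [OR] = 1 − (1−0.869053) × (1−0.12) = 0.884767
P(Fallback branch inoperative) [AND] = 0.14 × 0.12 × 0.43 = 0.007224
P(Redundant channel down) [AND] = 0.06 × 0.007224 × 0.27 = 0.000117
P(Autonomous vehicle fails to stop) [OR] = 1 − (1−0.884767) × (1−0.000117) = 0.884780
Rounded to 4 decimal places: P(Autonomous vehicle fails to stop) ≈ 0.8848.

0.8848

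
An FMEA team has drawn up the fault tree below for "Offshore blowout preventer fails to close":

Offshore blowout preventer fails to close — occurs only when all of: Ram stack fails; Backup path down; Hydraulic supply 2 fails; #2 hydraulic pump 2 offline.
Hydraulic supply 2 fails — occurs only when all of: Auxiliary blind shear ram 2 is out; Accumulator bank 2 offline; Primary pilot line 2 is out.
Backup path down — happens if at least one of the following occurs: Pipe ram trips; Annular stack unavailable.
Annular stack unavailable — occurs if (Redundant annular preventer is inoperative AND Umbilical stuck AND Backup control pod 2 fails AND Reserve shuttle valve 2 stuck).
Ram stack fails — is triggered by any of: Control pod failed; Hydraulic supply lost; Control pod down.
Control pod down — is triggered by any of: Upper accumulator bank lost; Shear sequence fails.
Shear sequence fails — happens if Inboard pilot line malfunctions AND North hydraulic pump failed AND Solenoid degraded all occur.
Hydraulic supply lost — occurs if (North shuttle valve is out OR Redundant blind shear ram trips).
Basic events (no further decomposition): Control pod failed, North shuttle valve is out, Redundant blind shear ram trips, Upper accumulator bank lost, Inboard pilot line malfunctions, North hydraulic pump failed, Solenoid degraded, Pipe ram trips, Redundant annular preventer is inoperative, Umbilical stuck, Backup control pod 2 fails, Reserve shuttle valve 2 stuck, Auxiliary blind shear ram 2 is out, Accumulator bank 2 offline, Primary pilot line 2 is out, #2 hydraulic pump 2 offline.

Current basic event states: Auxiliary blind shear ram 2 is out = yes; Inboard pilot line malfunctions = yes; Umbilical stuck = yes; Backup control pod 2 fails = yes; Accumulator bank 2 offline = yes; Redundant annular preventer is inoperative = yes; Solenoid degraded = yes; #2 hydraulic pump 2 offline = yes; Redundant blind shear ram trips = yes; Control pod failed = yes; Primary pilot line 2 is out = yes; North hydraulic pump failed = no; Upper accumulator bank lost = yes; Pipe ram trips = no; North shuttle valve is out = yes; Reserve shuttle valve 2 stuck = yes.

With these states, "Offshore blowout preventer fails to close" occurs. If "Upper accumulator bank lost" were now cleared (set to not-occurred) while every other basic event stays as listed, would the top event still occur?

Yes

Counterfactual: set "Upper accumulator bank lost" to not occurred.
Hydraulic supply lost [OR]: North shuttle valve is out=occurs, Redundant blind shear ram trips=occurs → at least one input occurs → occurs.
Shear sequence fails [AND]: Inboard pilot line malfunctions=occurs, North hydraulic pump failed=not, Solenoid degraded=occurs → not all inputs occur → does not occur.
Control pod down [OR]: Upper accumulator bank lost=not, Shear sequence fails=not → no input occurs → does not occur.
Ram stack fails [OR]: Control pod failed=occurs, Hydraulic supply lost=occurs, Control pod down=not → at least one input occurs → occurs.
Annular stack unavailable [AND]: Redundant annular preventer is inoperative=occurs, Umbilical stuck=occurs, Backup control pod 2 fails=occurs, Reserve shuttle valve 2 stuck=occurs → all inputs occur → occurs.
Backup path down [OR]: Pipe ram trips=not, Annular stack unavailable=occurs → at least one input occurs → occurs.
Hydraulic supply 2 fails [AND]: Auxiliary blind shear ram 2 is out=occurs, Accumulator bank 2 offline=occurs, Primary pilot line 2 is out=occurs → all inputs occur → occurs.
Offshore blowout preventer fails to close [AND]: Ram stack fails=occurs, Backup path down=occurs, Hydraulic supply 2 fails=occurs, #2 hydraulic pump 2 offline=occurs → all inputs occur → occurs.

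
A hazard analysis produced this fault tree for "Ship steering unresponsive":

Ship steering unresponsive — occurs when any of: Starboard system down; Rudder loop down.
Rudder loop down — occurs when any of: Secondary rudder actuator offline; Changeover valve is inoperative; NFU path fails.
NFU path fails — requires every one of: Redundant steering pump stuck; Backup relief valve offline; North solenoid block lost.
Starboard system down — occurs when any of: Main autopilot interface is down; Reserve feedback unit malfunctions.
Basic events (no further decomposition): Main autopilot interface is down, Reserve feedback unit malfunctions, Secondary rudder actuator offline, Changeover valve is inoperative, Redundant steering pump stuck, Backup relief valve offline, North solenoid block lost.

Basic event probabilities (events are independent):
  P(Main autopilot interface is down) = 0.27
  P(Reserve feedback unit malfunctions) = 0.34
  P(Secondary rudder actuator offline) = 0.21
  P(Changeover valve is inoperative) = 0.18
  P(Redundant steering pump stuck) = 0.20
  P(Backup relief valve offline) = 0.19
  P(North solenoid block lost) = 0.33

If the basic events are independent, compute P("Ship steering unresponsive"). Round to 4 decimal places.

0.6918

P(Starboard system down) [OR] = 1 − (1−0.27) × (1−0.34) = 0.518200
P(NFU path fails) [AND] = 0.20 × 0.19 × 0.33 = 0.012540
P(Rudder loop down) [OR] = 1 − (1−0.21) × (1−0.18) × (1−0.012540) = 0.360323
P(Ship steering unresponsive) [OR] = 1 − (1−0.518200) × (1−0.360323) = 0.691804
Rounded to 4 decimal places: P(Ship steering unresponsive) ≈ 0.6918.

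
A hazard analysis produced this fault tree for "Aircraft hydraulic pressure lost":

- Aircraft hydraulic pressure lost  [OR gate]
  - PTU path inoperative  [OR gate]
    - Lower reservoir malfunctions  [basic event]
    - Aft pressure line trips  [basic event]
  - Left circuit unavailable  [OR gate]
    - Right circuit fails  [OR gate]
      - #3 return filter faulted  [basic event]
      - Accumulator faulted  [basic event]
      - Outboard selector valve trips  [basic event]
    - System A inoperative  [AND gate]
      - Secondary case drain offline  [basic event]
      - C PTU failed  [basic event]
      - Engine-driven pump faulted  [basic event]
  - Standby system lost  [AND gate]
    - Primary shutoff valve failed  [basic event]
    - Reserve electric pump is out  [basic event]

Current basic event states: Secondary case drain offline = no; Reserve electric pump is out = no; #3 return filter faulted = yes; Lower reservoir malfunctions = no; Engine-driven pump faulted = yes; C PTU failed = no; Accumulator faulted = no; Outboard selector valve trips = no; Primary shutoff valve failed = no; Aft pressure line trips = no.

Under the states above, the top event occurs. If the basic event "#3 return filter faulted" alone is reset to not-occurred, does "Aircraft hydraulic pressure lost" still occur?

Counterfactual: set "#3 return filter faulted" to not occurred.
PTU path inoperative [OR]: Lower reservoir malfunctions=not, Aft pressure line trips=not → no input occurs → does not occur.
Right circuit fails [OR]: #3 return filter faulted=not, Accumulator faulted=not, Outboard selector valve trips=not → no input occurs → does not occur.
System A inoperative [AND]: Secondary case drain offline=not, C PTU failed=not, Engine-driven pump faulted=occurs → not all inputs occur → does not occur.
Left circuit unavailable [OR]: Right circuit fails=not, System A inoperative=not → no input occurs → does not occur.
Standby system lost [AND]: Primary shutoff valve failed=not, Reserve electric pump is out=not → not all inputs occur → does not occur.
Aircraft hydraulic pressure lost [OR]: PTU path inoperative=not, Left circuit unavailable=not, Standby system lost=not → no input occurs → does not occur.

No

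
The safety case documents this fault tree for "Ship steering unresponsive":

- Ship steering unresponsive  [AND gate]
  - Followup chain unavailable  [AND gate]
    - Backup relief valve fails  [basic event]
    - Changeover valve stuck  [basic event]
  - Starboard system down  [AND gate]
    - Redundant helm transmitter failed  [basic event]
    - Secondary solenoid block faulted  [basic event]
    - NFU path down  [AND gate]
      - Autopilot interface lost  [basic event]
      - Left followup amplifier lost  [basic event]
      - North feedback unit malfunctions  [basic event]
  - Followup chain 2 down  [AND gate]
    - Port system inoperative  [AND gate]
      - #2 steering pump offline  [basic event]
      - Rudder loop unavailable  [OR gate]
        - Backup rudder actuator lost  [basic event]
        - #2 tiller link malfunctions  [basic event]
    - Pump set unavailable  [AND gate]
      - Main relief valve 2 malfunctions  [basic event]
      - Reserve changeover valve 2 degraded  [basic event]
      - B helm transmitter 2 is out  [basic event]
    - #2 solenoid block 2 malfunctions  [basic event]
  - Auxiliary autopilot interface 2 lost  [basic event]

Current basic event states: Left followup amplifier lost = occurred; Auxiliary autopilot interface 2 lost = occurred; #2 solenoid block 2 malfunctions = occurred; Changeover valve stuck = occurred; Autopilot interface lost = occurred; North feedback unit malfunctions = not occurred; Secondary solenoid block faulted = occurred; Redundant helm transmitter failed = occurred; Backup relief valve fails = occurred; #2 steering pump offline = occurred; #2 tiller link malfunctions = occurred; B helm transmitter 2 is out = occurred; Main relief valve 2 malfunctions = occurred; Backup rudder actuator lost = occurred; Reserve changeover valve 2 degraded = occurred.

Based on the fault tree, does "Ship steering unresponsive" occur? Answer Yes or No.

No

Followup chain unavailable [AND]: Backup relief valve fails=occurs, Changeover valve stuck=occurs → all inputs occur → occurs.
NFU path down [AND]: Autopilot interface lost=occurs, Left followup amplifier lost=occurs, North feedback unit malfunctions=not → not all inputs occur → does not occur.
Starboard system down [AND]: Redundant helm transmitter failed=occurs, Secondary solenoid block faulted=occurs, NFU path down=not → not all inputs occur → does not occur.
Rudder loop unavailable [OR]: Backup rudder actuator lost=occurs, #2 tiller link malfunctions=occurs → at least one input occurs → occurs.
Port system inoperative [AND]: #2 steering pump offline=occurs, Rudder loop unavailable=occurs → all inputs occur → occurs.
Pump set unavailable [AND]: Main relief valve 2 malfunctions=occurs, Reserve changeover valve 2 degraded=occurs, B helm transmitter 2 is out=occurs → all inputs occur → occurs.
Followup chain 2 down [AND]: Port system inoperative=occurs, Pump set unavailable=occurs, #2 solenoid block 2 malfunctions=occurs → all inputs occur → occurs.
Ship steering unresponsive [AND]: Followup chain unavailable=occurs, Starboard system down=not, Followup chain 2 down=occurs, Auxiliary autopilot interface 2 lost=occurs → not all inputs occur → does not occur.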